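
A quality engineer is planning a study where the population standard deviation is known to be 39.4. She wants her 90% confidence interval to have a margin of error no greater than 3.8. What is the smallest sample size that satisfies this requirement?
n ≥ 291

For margin E ≤ 3.8:
n ≥ (z* · σ / E)²
n ≥ (1.645 · 39.4 / 3.8)²
n ≥ 290.91

Minimum n = 291 (rounding up)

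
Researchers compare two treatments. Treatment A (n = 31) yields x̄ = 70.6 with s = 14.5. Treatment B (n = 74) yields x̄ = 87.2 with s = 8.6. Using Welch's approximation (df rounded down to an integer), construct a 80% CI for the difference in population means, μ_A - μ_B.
(-20.24, -12.96)

Difference: x̄₁ - x̄₂ = -16.60
SE = √(s₁²/n₁ + s₂²/n₂) = √(14.5²/31 + 8.6²/74) = 2.7896
df = 39.14 → 39 (Welch–Satterthwaite, rounded down)
t* = 1.304

CI: -16.60 ± 1.304 · 2.7896 = -16.60 ± 3.64 = (-20.24, -12.96)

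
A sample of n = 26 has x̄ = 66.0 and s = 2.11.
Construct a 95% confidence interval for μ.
(65.15, 66.85)

t-interval (σ unknown):
df = n - 1 = 25
t* = 2.060 for 95% confidence

Margin of error = t* · s/√n = 2.060 · 2.11/√26 = 0.85

CI: (65.15, 66.85)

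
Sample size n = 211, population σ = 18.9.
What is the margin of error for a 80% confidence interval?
Margin of error = 1.67

Margin of error = z* · σ/√n
= 1.282 · 18.9/√211
= 1.282 · 18.9/14.5258
= 1.67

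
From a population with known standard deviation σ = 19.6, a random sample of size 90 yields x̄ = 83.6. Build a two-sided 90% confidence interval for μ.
(80.20, 87.00)

z-interval (σ known):
z* = 1.645 for 90% confidence

Margin of error = z* · σ/√n = 1.645 · 19.6/√90 = 3.40

CI: (83.6 - 3.40, 83.6 + 3.40) = (80.20, 87.00)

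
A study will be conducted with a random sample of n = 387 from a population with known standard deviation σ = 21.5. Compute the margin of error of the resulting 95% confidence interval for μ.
Margin of error = 2.14

Margin of error = z* · σ/√n
= 1.960 · 21.5/√387
= 1.960 · 21.5/19.6723
= 2.14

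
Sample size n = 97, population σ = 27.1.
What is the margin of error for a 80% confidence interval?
Margin of error = 3.53

Margin of error = z* · σ/√n
= 1.282 · 27.1/√97
= 1.282 · 27.1/9.8489
= 3.53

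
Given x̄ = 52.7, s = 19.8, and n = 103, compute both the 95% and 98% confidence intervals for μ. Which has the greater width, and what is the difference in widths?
98% CI is wider by 1.48

df = 102
95% CI: t* = 1.983, (48.83, 56.57), width = 2 · t* · s/√n = 7.74
98% CI: t* = 2.363, (48.09, 57.31), width = 2 · t* · s/√n = 9.22

The 98% CI is wider by 9.22 - 7.74 = 1.48.
Higher confidence requires a wider interval.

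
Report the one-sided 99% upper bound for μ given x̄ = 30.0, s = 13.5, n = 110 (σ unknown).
μ ≤ 33.04

Upper bound (one-sided):
t* = 2.361 (one-sided for 99%)
Upper bound = x̄ + t* · s/√n = 30.0 + 2.361 · 13.5/√110 = 33.04

We are 99% confident that μ ≤ 33.04.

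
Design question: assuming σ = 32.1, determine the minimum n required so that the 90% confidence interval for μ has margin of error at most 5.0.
n ≥ 112

For margin E ≤ 5.0:
n ≥ (z* · σ / E)²
n ≥ (1.645 · 32.1 / 5.0)²
n ≥ 111.53

Minimum n = 112 (rounding up)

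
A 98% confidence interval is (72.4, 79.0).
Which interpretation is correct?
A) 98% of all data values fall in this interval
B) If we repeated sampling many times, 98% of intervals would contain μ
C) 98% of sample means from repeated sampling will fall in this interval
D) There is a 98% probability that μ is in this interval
B

A) Wrong — a CI is about the parameter μ, not individual data values.
B) Correct — this is the frequentist long-run coverage interpretation.
C) Wrong — coverage applies to intervals containing μ, not to future x̄ values.
D) Wrong — μ is fixed; the randomness lives in the interval, not in μ.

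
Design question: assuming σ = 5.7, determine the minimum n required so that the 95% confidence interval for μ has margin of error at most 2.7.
n ≥ 18

For margin E ≤ 2.7:
n ≥ (z* · σ / E)²
n ≥ (1.960 · 5.7 / 2.7)²
n ≥ 17.12

Minimum n = 18 (rounding up)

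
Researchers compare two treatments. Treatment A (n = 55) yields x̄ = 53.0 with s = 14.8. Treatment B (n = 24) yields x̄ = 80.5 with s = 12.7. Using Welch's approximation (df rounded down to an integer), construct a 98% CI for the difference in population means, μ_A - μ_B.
(-35.36, -19.64)

Difference: x̄₁ - x̄₂ = -27.50
SE = √(s₁²/n₁ + s₂²/n₂) = √(14.8²/55 + 12.7²/24) = 3.2715
df = 50.75 → 50 (Welch–Satterthwaite, rounded down)
t* = 2.403

CI: -27.50 ± 2.403 · 3.2715 = -27.50 ± 7.86 = (-35.36, -19.64)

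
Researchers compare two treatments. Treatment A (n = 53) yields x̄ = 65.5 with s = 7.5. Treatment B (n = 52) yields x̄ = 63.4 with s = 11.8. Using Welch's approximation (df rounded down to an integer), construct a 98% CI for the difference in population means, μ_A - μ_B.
(-2.48, 6.68)

Difference: x̄₁ - x̄₂ = 2.10
SE = √(s₁²/n₁ + s₂²/n₂) = √(7.5²/53 + 11.8²/52) = 1.9337
df = 86.16 → 86 (Welch–Satterthwaite, rounded down)
t* = 2.370

CI: 2.10 ± 2.370 · 1.9337 = 2.10 ± 4.58 = (-2.48, 6.68)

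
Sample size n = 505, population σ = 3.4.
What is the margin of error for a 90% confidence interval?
Margin of error = 0.25

Margin of error = z* · σ/√n
= 1.645 · 3.4/√505
= 1.645 · 3.4/22.4722
= 0.25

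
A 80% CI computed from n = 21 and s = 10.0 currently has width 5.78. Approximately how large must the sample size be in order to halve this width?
n ≈ 84

CI width ∝ 1/√n
To reduce width by factor 2, need √n to grow by 2 → need 2² = 4 times as many samples.

Current: n = 21, width = 5.78
New: n = 84, width ≈ 2.82

Width reduced by factor of 5.78/2.82 = 2.05.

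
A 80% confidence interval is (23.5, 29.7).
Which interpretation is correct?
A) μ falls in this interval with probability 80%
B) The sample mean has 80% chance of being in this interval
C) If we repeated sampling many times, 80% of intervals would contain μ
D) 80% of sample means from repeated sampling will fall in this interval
C

A) Wrong — μ is fixed; the randomness lives in the interval, not in μ.
B) Wrong — x̄ is observed and sits in the interval by construction.
C) Correct — this is the frequentist long-run coverage interpretation.
D) Wrong — coverage applies to intervals containing μ, not to future x̄ values.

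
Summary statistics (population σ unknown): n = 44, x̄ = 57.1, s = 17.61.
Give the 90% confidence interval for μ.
(52.64, 61.56)

t-interval (σ unknown):
df = n - 1 = 43
t* = 1.681 for 90% confidence

Margin of error = t* · s/√n = 1.681 · 17.61/√44 = 4.46

CI: (52.64, 61.56)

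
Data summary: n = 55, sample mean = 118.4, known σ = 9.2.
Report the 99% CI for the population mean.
(115.20, 121.60)

z-interval (σ known):
z* = 2.576 for 99% confidence

Margin of error = z* · σ/√n = 2.576 · 9.2/√55 = 3.20

CI: (118.4 - 3.20, 118.4 + 3.20) = (115.20, 121.60)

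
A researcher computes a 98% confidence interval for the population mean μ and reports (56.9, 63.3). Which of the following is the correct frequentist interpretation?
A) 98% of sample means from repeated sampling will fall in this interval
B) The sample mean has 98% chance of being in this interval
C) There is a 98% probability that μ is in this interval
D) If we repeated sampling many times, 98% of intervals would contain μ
D

A) Wrong — coverage applies to intervals containing μ, not to future x̄ values.
B) Wrong — x̄ is observed and sits in the interval by construction.
C) Wrong — μ is fixed; the randomness lives in the interval, not in μ.
D) Correct — this is the frequentist long-run coverage interpretation.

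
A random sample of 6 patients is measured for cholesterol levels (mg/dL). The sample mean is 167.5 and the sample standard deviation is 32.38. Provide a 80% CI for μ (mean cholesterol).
(147.99, 187.01)

t-interval (σ unknown):
df = n - 1 = 5
t* = 1.476 for 80% confidence

Margin of error = t* · s/√n = 1.476 · 32.38/√6 = 19.51

CI: (147.99, 187.01)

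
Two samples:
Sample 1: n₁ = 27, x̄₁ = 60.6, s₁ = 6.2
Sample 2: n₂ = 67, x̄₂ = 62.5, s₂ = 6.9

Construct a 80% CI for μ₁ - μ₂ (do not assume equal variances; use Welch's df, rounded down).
(-3.80, -0.00)

Difference: x̄₁ - x̄₂ = -1.90
SE = √(s₁²/n₁ + s₂²/n₂) = √(6.2²/27 + 6.9²/67) = 1.4609
df = 53.21 → 53 (Welch–Satterthwaite, rounded down)
t* = 1.298

CI: -1.90 ± 1.298 · 1.4609 = -1.90 ± 1.90 = (-3.80, -0.00)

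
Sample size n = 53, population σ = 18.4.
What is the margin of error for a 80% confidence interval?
Margin of error = 3.24

Margin of error = z* · σ/√n
= 1.282 · 18.4/√53
= 1.282 · 18.4/7.2801
= 3.24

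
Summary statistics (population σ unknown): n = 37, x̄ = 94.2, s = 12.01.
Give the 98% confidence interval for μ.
(89.39, 99.01)

t-interval (σ unknown):
df = n - 1 = 36
t* = 2.434 for 98% confidence

Margin of error = t* · s/√n = 2.434 · 12.01/√37 = 4.81

CI: (89.39, 99.01)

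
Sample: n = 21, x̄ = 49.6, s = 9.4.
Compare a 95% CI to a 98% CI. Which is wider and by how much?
98% CI is wider by 1.81

df = 20
95% CI: t* = 2.086, (45.32, 53.88), width = 2 · t* · s/√n = 8.56
98% CI: t* = 2.528, (44.41, 54.79), width = 2 · t* · s/√n = 10.37

The 98% CI is wider by 10.37 - 8.56 = 1.81.
Higher confidence requires a wider interval.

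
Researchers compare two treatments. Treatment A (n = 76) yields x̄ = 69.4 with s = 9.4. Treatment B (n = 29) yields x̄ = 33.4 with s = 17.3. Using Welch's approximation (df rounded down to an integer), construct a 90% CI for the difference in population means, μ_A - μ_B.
(30.27, 41.73)

Difference: x̄₁ - x̄₂ = 36.00
SE = √(s₁²/n₁ + s₂²/n₂) = √(9.4²/76 + 17.3²/29) = 3.3887
df = 34.50 → 34 (Welch–Satterthwaite, rounded down)
t* = 1.691

CI: 36.00 ± 1.691 · 3.3887 = 36.00 ± 5.73 = (30.27, 41.73)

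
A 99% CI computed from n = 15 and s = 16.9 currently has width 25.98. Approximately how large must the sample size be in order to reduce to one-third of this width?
n ≈ 135

CI width ∝ 1/√n
To reduce width by factor 3, need √n to grow by 3 → need 3² = 9 times as many samples.

Current: n = 15, width = 25.98
New: n = 135, width ≈ 7.60

Width reduced by factor of 25.98/7.60 = 3.42.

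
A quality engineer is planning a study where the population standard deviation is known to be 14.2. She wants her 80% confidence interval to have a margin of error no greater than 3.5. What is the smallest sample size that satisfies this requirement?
n ≥ 28

For margin E ≤ 3.5:
n ≥ (z* · σ / E)²
n ≥ (1.282 · 14.2 / 3.5)²
n ≥ 27.05

Minimum n = 28 (rounding up)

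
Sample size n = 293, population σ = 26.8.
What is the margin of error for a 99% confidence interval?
Margin of error = 4.03

Margin of error = z* · σ/√n
= 2.576 · 26.8/√293
= 2.576 · 26.8/17.1172
= 4.03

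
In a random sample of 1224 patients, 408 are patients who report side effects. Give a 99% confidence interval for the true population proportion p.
(0.299, 0.368)

Proportion CI:
p̂ = 408/1224 = 0.33333
SE = √(p̂(1-p̂)/n) = √(0.33333 · 0.66667 / 1224) = 0.01347

z* = 2.576
Margin = z* · SE = 2.576 · 0.01347 = 0.0347

CI: 0.33333 ± 0.0347 = (0.299, 0.368)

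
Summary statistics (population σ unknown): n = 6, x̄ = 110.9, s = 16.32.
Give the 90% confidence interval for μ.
(97.47, 124.33)

t-interval (σ unknown):
df = n - 1 = 5
t* = 2.015 for 90% confidence

Margin of error = t* · s/√n = 2.015 · 16.32/√6 = 13.43

CI: (97.47, 124.33)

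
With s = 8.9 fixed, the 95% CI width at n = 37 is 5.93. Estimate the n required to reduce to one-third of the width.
n ≈ 333

CI width ∝ 1/√n
To reduce width by factor 3, need √n to grow by 3 → need 3² = 9 times as many samples.

Current: n = 37, width = 5.93
New: n = 333, width ≈ 1.92

Width reduced by factor of 5.93/1.92 = 3.09.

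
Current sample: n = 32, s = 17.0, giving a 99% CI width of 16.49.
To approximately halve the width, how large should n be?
n ≈ 128

CI width ∝ 1/√n
To reduce width by factor 2, need √n to grow by 2 → need 2² = 4 times as many samples.

Current: n = 32, width = 16.49
New: n = 128, width ≈ 7.86

Width reduced by factor of 16.49/7.86 = 2.10.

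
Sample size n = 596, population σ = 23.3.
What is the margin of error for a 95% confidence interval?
Margin of error = 1.87

Margin of error = z* · σ/√n
= 1.960 · 23.3/√596
= 1.960 · 23.3/24.4131
= 1.87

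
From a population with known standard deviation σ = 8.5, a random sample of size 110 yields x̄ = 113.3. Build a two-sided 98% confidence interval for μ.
(111.41, 115.19)

z-interval (σ known):
z* = 2.326 for 98% confidence

Margin of error = z* · σ/√n = 2.326 · 8.5/√110 = 1.89

CI: (113.3 - 1.89, 113.3 + 1.89) = (111.41, 115.19)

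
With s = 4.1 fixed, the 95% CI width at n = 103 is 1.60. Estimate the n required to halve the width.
n ≈ 412

CI width ∝ 1/√n
To reduce width by factor 2, need √n to grow by 2 → need 2² = 4 times as many samples.

Current: n = 103, width = 1.60
New: n = 412, width ≈ 0.79

Width reduced by factor of 1.60/0.79 = 2.03.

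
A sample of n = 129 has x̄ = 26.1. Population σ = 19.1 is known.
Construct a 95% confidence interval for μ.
(22.80, 29.40)

z-interval (σ known):
z* = 1.960 for 95% confidence

Margin of error = z* · σ/√n = 1.960 · 19.1/√129 = 3.30

CI: (26.1 - 3.30, 26.1 + 3.30) = (22.80, 29.40)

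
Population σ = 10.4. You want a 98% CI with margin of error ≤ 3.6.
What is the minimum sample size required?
n ≥ 46

For margin E ≤ 3.6:
n ≥ (z* · σ / E)²
n ≥ (2.326 · 10.4 / 3.6)²
n ≥ 45.15

Minimum n = 46 (rounding up)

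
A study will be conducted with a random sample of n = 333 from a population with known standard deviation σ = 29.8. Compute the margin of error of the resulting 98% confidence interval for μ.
Margin of error = 3.80

Margin of error = z* · σ/√n
= 2.326 · 29.8/√333
= 2.326 · 29.8/18.2483
= 3.80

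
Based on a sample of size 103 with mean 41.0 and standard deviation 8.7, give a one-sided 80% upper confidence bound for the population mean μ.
μ ≤ 41.72

Upper bound (one-sided):
t* = 0.845 (one-sided for 80%)
Upper bound = x̄ + t* · s/√n = 41.0 + 0.845 · 8.7/√103 = 41.72

We are 80% confident that μ ≤ 41.72.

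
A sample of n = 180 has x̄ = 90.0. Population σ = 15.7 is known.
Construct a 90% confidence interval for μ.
(88.08, 91.92)

z-interval (σ known):
z* = 1.645 for 90% confidence

Margin of error = z* · σ/√n = 1.645 · 15.7/√180 = 1.92

CI: (90.0 - 1.92, 90.0 + 1.92) = (88.08, 91.92)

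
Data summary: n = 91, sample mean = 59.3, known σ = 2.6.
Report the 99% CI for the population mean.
(58.60, 60.00)

z-interval (σ known):
z* = 2.576 for 99% confidence

Margin of error = z* · σ/√n = 2.576 · 2.6/√91 = 0.70

CI: (59.3 - 0.70, 59.3 + 0.70) = (58.60, 60.00)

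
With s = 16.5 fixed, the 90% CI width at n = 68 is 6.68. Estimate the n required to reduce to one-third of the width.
n ≈ 612

CI width ∝ 1/√n
To reduce width by factor 3, need √n to grow by 3 → need 3² = 9 times as many samples.

Current: n = 68, width = 6.68
New: n = 612, width ≈ 2.20

Width reduced by factor of 6.68/2.20 = 3.04.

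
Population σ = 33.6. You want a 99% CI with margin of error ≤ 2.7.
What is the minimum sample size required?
n ≥ 1028

For margin E ≤ 2.7:
n ≥ (z* · σ / E)²
n ≥ (2.576 · 33.6 / 2.7)²
n ≥ 1027.64

Minimum n = 1028 (rounding up)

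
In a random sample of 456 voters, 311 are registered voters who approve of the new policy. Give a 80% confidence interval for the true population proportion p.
(0.654, 0.710)

Proportion CI:
p̂ = 311/456 = 0.68202
SE = √(p̂(1-p̂)/n) = √(0.68202 · 0.31798 / 456) = 0.02181

z* = 1.282
Margin = z* · SE = 1.282 · 0.02181 = 0.0280

CI: 0.68202 ± 0.0280 = (0.654, 0.710)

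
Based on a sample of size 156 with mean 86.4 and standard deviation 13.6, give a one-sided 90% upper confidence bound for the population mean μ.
μ ≤ 87.80

Upper bound (one-sided):
t* = 1.287 (one-sided for 90%)
Upper bound = x̄ + t* · s/√n = 86.4 + 1.287 · 13.6/√156 = 87.80

We are 90% confident that μ ≤ 87.80.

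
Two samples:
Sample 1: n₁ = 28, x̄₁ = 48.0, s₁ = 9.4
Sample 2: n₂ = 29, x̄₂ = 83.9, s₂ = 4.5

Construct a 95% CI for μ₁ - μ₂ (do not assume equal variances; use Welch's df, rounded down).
(-39.87, -31.93)

Difference: x̄₁ - x̄₂ = -35.90
SE = √(s₁²/n₁ + s₂²/n₂) = √(9.4²/28 + 4.5²/29) = 1.9632
df = 38.46 → 38 (Welch–Satterthwaite, rounded down)
t* = 2.024

CI: -35.90 ± 2.024 · 1.9632 = -35.90 ± 3.97 = (-39.87, -31.93)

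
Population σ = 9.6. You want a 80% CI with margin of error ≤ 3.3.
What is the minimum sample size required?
n ≥ 14

For margin E ≤ 3.3:
n ≥ (z* · σ / E)²
n ≥ (1.282 · 9.6 / 3.3)²
n ≥ 13.91

Minimum n = 14 (rounding up)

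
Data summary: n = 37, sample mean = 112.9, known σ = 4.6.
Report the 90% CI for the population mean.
(111.66, 114.14)

z-interval (σ known):
z* = 1.645 for 90% confidence

Margin of error = z* · σ/√n = 1.645 · 4.6/√37 = 1.24

CI: (112.9 - 1.24, 112.9 + 1.24) = (111.66, 114.14)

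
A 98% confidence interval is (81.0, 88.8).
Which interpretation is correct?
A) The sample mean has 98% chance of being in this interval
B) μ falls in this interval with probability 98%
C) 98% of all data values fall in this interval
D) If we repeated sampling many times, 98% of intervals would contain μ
D

A) Wrong — x̄ is observed and sits in the interval by construction.
B) Wrong — μ is fixed; the randomness lives in the interval, not in μ.
C) Wrong — a CI is about the parameter μ, not individual data values.
D) Correct — this is the frequentist long-run coverage interpretation.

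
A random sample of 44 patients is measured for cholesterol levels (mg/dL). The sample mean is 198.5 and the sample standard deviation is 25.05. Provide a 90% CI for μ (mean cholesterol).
(192.15, 204.85)

t-interval (σ unknown):
df = n - 1 = 43
t* = 1.681 for 90% confidence

Margin of error = t* · s/√n = 1.681 · 25.05/√44 = 6.35

CI: (192.15, 204.85)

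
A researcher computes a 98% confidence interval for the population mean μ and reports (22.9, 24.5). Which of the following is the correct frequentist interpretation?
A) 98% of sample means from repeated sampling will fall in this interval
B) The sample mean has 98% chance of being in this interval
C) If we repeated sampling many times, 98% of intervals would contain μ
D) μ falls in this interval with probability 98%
C

A) Wrong — coverage applies to intervals containing μ, not to future x̄ values.
B) Wrong — x̄ is observed and sits in the interval by construction.
C) Correct — this is the frequentist long-run coverage interpretation.
D) Wrong — μ is fixed; the randomness lives in the interval, not in μ.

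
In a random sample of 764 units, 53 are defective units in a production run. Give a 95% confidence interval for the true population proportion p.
(0.051, 0.087)

Proportion CI:
p̂ = 53/764 = 0.06937
SE = √(p̂(1-p̂)/n) = √(0.06937 · 0.93063 / 764) = 0.00919

z* = 1.960
Margin = z* · SE = 1.960 · 0.00919 = 0.0180

CI: 0.06937 ± 0.0180 = (0.051, 0.087)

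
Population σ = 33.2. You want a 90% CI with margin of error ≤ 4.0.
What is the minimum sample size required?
n ≥ 187

For margin E ≤ 4.0:
n ≥ (z* · σ / E)²
n ≥ (1.645 · 33.2 / 4.0)²
n ≥ 186.42

Minimum n = 187 (rounding up)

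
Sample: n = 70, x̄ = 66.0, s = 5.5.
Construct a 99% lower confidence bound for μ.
μ ≥ 64.43

Lower bound (one-sided):
t* = 2.382 (one-sided for 99%)
Lower bound = x̄ - t* · s/√n = 66.0 - 2.382 · 5.5/√70 = 64.43

We are 99% confident that μ ≥ 64.43.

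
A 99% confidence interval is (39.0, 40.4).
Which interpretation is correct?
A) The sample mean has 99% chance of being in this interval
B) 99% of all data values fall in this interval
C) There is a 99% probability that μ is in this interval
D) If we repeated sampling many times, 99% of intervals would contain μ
D

A) Wrong — x̄ is observed and sits in the interval by construction.
B) Wrong — a CI is about the parameter μ, not individual data values.
C) Wrong — μ is fixed; the randomness lives in the interval, not in μ.
D) Correct — this is the frequentist long-run coverage interpretation.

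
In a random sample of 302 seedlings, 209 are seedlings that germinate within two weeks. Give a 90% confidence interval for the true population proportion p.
(0.648, 0.736)

Proportion CI:
p̂ = 209/302 = 0.69205
SE = √(p̂(1-p̂)/n) = √(0.69205 · 0.30795 / 302) = 0.02656

z* = 1.645
Margin = z* · SE = 1.645 · 0.02656 = 0.0437

CI: 0.69205 ± 0.0437 = (0.648, 0.736)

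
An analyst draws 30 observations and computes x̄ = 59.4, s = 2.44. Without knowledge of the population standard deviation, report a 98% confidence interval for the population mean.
(58.30, 60.50)

t-interval (σ unknown):
df = n - 1 = 29
t* = 2.462 for 98% confidence

Margin of error = t* · s/√n = 2.462 · 2.44/√30 = 1.10

CI: (58.30, 60.50)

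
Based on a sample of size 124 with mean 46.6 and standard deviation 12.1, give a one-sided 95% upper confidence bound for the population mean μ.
μ ≤ 48.40

Upper bound (one-sided):
t* = 1.657 (one-sided for 95%)
Upper bound = x̄ + t* · s/√n = 46.6 + 1.657 · 12.1/√124 = 48.40

We are 95% confident that μ ≤ 48.40.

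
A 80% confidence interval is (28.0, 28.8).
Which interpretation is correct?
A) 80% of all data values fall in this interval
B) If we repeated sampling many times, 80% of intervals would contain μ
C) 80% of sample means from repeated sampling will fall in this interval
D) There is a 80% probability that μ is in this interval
B

A) Wrong — a CI is about the parameter μ, not individual data values.
B) Correct — this is the frequentist long-run coverage interpretation.
C) Wrong — coverage applies to intervals containing μ, not to future x̄ values.
D) Wrong — μ is fixed; the randomness lives in the interval, not in μ.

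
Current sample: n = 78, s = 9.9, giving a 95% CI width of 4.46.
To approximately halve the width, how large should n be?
n ≈ 312

CI width ∝ 1/√n
To reduce width by factor 2, need √n to grow by 2 → need 2² = 4 times as many samples.

Current: n = 78, width = 4.46
New: n = 312, width ≈ 2.21

Width reduced by factor of 4.46/2.21 = 2.02.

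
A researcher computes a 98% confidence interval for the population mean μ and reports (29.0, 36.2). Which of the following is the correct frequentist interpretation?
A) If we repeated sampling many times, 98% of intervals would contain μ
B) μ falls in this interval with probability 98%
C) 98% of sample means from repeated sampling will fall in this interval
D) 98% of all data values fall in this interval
A

A) Correct — this is the frequentist long-run coverage interpretation.
B) Wrong — μ is fixed; the randomness lives in the interval, not in μ.
C) Wrong — coverage applies to intervals containing μ, not to future x̄ values.
D) Wrong — a CI is about the parameter μ, not individual data values.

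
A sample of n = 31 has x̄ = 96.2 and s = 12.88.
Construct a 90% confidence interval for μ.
(92.27, 100.13)

t-interval (σ unknown):
df = n - 1 = 30
t* = 1.697 for 90% confidence

Margin of error = t* · s/√n = 1.697 · 12.88/√31 = 3.93

CI: (92.27, 100.13)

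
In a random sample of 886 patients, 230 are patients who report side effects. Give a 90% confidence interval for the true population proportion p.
(0.235, 0.284)

Proportion CI:
p̂ = 230/886 = 0.25959
SE = √(p̂(1-p̂)/n) = √(0.25959 · 0.74041 / 886) = 0.01473

z* = 1.645
Margin = z* · SE = 1.645 · 0.01473 = 0.0242

CI: 0.25959 ± 0.0242 = (0.235, 0.284)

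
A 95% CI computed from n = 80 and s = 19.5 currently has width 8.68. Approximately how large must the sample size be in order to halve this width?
n ≈ 320

CI width ∝ 1/√n
To reduce width by factor 2, need √n to grow by 2 → need 2² = 4 times as many samples.

Current: n = 80, width = 8.68
New: n = 320, width ≈ 4.29

Width reduced by factor of 8.68/4.29 = 2.02.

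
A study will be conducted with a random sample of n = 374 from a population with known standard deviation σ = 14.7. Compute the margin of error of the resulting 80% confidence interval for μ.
Margin of error = 0.97

Margin of error = z* · σ/√n
= 1.282 · 14.7/√374
= 1.282 · 14.7/19.3391
= 0.97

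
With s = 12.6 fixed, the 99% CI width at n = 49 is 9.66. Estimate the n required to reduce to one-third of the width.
n ≈ 441

CI width ∝ 1/√n
To reduce width by factor 3, need √n to grow by 3 → need 3² = 9 times as many samples.

Current: n = 49, width = 9.66
New: n = 441, width ≈ 3.10

Width reduced by factor of 9.66/3.10 = 3.12.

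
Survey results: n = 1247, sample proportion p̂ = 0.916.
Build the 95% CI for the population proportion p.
(0.901, 0.931)

Proportion CI:
SE = √(p̂(1-p̂)/n) = √(0.916 · 0.084 / 1247) = 0.00786

z* = 1.960
Margin = z* · SE = 1.960 · 0.00786 = 0.0154

CI: 0.916 ± 0.0154 = (0.901, 0.931)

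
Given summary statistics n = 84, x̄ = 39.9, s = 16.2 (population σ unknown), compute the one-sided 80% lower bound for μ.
μ ≥ 38.40

Lower bound (one-sided):
t* = 0.846 (one-sided for 80%)
Lower bound = x̄ - t* · s/√n = 39.9 - 0.846 · 16.2/√84 = 38.40

We are 80% confident that μ ≥ 38.40.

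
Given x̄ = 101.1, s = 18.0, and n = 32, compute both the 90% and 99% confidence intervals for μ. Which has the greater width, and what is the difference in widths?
99% CI is wider by 6.67

df = 31
90% CI: t* = 1.696, (95.70, 106.50), width = 2 · t* · s/√n = 10.79
99% CI: t* = 2.744, (92.37, 109.83), width = 2 · t* · s/√n = 17.46

The 99% CI is wider by 17.46 - 10.79 = 6.67.
Higher confidence requires a wider interval.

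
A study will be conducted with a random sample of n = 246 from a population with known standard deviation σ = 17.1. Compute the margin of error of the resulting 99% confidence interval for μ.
Margin of error = 2.81

Margin of error = z* · σ/√n
= 2.576 · 17.1/√246
= 2.576 · 17.1/15.6844
= 2.81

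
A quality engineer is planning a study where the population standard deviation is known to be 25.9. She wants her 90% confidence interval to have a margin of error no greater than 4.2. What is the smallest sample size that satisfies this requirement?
n ≥ 103

For margin E ≤ 4.2:
n ≥ (z* · σ / E)²
n ≥ (1.645 · 25.9 / 4.2)²
n ≥ 102.90

Minimum n = 103 (rounding up)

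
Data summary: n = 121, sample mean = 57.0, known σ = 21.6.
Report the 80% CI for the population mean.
(54.48, 59.52)

z-interval (σ known):
z* = 1.282 for 80% confidence

Margin of error = z* · σ/√n = 1.282 · 21.6/√121 = 2.52

CI: (57.0 - 2.52, 57.0 + 2.52) = (54.48, 59.52)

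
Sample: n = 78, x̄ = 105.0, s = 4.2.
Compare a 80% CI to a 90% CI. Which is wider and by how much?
90% CI is wider by 0.35

df = 77
80% CI: t* = 1.293, (104.39, 105.61), width = 2 · t* · s/√n = 1.23
90% CI: t* = 1.665, (104.21, 105.79), width = 2 · t* · s/√n = 1.58

The 90% CI is wider by 1.58 - 1.23 = 0.35.
Higher confidence requires a wider interval.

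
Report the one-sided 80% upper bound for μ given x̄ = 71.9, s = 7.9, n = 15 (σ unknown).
μ ≤ 73.67

Upper bound (one-sided):
t* = 0.868 (one-sided for 80%)
Upper bound = x̄ + t* · s/√n = 71.9 + 0.868 · 7.9/√15 = 73.67

We are 80% confident that μ ≤ 73.67.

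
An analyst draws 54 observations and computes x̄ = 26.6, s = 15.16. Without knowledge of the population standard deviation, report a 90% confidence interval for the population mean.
(23.15, 30.05)

t-interval (σ unknown):
df = n - 1 = 53
t* = 1.674 for 90% confidence

Margin of error = t* · s/√n = 1.674 · 15.16/√54 = 3.45

CI: (23.15, 30.05)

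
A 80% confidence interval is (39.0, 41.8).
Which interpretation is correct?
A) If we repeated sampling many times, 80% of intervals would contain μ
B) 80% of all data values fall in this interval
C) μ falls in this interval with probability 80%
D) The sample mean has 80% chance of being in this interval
A

A) Correct — this is the frequentist long-run coverage interpretation.
B) Wrong — a CI is about the parameter μ, not individual data values.
C) Wrong — μ is fixed; the randomness lives in the interval, not in μ.
D) Wrong — x̄ is observed and sits in the interval by construction.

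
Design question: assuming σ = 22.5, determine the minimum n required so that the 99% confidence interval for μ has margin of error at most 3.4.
n ≥ 291

For margin E ≤ 3.4:
n ≥ (z* · σ / E)²
n ≥ (2.576 · 22.5 / 3.4)²
n ≥ 290.60

Minimum n = 291 (rounding up)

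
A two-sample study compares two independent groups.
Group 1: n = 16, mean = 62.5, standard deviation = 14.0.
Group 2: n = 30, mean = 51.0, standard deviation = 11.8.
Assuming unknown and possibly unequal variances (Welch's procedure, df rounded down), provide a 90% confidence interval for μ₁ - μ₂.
(4.49, 18.51)

Difference: x̄₁ - x̄₂ = 11.50
SE = √(s₁²/n₁ + s₂²/n₂) = √(14.0²/16 + 11.8²/30) = 4.1099
df = 26.55 → 26 (Welch–Satterthwaite, rounded down)
t* = 1.706

CI: 11.50 ± 1.706 · 4.1099 = 11.50 ± 7.01 = (4.49, 18.51)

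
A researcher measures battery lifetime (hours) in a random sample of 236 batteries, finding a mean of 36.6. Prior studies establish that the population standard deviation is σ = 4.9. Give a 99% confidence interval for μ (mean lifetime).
(35.78, 37.42)

z-interval (σ known):
z* = 2.576 for 99% confidence

Margin of error = z* · σ/√n = 2.576 · 4.9/√236 = 0.82

CI: (36.6 - 0.82, 36.6 + 0.82) = (35.78, 37.42)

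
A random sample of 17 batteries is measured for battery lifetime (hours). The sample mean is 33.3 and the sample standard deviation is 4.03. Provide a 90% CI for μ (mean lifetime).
(31.59, 35.01)

t-interval (σ unknown):
df = n - 1 = 16
t* = 1.746 for 90% confidence

Margin of error = t* · s/√n = 1.746 · 4.03/√17 = 1.71

CI: (31.59, 35.01)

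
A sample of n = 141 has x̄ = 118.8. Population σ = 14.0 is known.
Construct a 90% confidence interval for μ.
(116.86, 120.74)

z-interval (σ known):
z* = 1.645 for 90% confidence

Margin of error = z* · σ/√n = 1.645 · 14.0/√141 = 1.94

CI: (118.8 - 1.94, 118.8 + 1.94) = (116.86, 120.74)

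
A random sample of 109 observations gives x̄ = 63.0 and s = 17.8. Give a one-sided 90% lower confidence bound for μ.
μ ≥ 60.80

Lower bound (one-sided):
t* = 1.289 (one-sided for 90%)
Lower bound = x̄ - t* · s/√n = 63.0 - 1.289 · 17.8/√109 = 60.80

We are 90% confident that μ ≥ 60.80.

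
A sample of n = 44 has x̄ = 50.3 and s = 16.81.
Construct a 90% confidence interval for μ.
(46.04, 54.56)

t-interval (σ unknown):
df = n - 1 = 43
t* = 1.681 for 90% confidence

Margin of error = t* · s/√n = 1.681 · 16.81/√44 = 4.26

CI: (46.04, 54.56)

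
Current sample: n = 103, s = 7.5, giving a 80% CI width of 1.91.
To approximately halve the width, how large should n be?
n ≈ 412

CI width ∝ 1/√n
To reduce width by factor 2, need √n to grow by 2 → need 2² = 4 times as many samples.

Current: n = 103, width = 1.91
New: n = 412, width ≈ 0.95

Width reduced by factor of 1.91/0.95 = 2.01.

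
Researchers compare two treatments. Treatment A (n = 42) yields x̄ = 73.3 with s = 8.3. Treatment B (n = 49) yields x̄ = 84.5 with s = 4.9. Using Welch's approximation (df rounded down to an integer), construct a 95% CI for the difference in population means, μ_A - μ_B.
(-14.12, -8.28)

Difference: x̄₁ - x̄₂ = -11.20
SE = √(s₁²/n₁ + s₂²/n₂) = √(8.3²/42 + 4.9²/49) = 1.4595
df = 64.26 → 64 (Welch–Satterthwaite, rounded down)
t* = 1.998

CI: -11.20 ± 1.998 · 1.4595 = -11.20 ± 2.92 = (-14.12, -8.28)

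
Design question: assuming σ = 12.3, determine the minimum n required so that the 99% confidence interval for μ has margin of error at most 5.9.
n ≥ 29

For margin E ≤ 5.9:
n ≥ (z* · σ / E)²
n ≥ (2.576 · 12.3 / 5.9)²
n ≥ 28.84

Minimum n = 29 (rounding up)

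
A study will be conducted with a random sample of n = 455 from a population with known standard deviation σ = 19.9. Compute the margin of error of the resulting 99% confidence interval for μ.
Margin of error = 2.40

Margin of error = z* · σ/√n
= 2.576 · 19.9/√455
= 2.576 · 19.9/21.3307
= 2.40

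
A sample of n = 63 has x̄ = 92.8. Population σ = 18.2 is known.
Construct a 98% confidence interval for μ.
(87.47, 98.13)

z-interval (σ known):
z* = 2.326 for 98% confidence

Margin of error = z* · σ/√n = 2.326 · 18.2/√63 = 5.33

CI: (92.8 - 5.33, 92.8 + 5.33) = (87.47, 98.13)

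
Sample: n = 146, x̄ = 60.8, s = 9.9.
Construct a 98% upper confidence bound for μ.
μ ≤ 62.50

Upper bound (one-sided):
t* = 2.072 (one-sided for 98%)
Upper bound = x̄ + t* · s/√n = 60.8 + 2.072 · 9.9/√146 = 62.50

We are 98% confident that μ ≤ 62.50.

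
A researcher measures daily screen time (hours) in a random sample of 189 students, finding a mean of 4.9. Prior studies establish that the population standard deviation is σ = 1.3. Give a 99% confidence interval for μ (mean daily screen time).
(4.66, 5.14)

z-interval (σ known):
z* = 2.576 for 99% confidence

Margin of error = z* · σ/√n = 2.576 · 1.3/√189 = 0.24

CI: (4.9 - 0.24, 4.9 + 0.24) = (4.66, 5.14)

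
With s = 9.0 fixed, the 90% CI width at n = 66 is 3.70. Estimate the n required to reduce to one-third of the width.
n ≈ 594

CI width ∝ 1/√n
To reduce width by factor 3, need √n to grow by 3 → need 3² = 9 times as many samples.

Current: n = 66, width = 3.70
New: n = 594, width ≈ 1.22

Width reduced by factor of 3.70/1.22 = 3.03.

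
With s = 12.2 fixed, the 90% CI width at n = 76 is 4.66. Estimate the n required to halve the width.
n ≈ 304

CI width ∝ 1/√n
To reduce width by factor 2, need √n to grow by 2 → need 2² = 4 times as many samples.

Current: n = 76, width = 4.66
New: n = 304, width ≈ 2.31

Width reduced by factor of 4.66/2.31 = 2.02.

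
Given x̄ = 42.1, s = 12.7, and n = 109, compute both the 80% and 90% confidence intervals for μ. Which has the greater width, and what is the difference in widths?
90% CI is wider by 0.90

df = 108
80% CI: t* = 1.289, (40.53, 43.67), width = 2 · t* · s/√n = 3.14
90% CI: t* = 1.659, (40.08, 44.12), width = 2 · t* · s/√n = 4.04

The 90% CI is wider by 4.04 - 3.14 = 0.90.
Higher confidence requires a wider interval.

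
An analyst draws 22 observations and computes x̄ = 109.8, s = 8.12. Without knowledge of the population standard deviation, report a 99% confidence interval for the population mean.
(104.90, 114.70)

t-interval (σ unknown):
df = n - 1 = 21
t* = 2.831 for 99% confidence

Margin of error = t* · s/√n = 2.831 · 8.12/√22 = 4.90

CI: (104.90, 114.70)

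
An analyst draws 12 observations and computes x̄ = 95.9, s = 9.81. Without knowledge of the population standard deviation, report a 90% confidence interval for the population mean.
(90.81, 100.99)

t-interval (σ unknown):
df = n - 1 = 11
t* = 1.796 for 90% confidence

Margin of error = t* · s/√n = 1.796 · 9.81/√12 = 5.09

CI: (90.81, 100.99)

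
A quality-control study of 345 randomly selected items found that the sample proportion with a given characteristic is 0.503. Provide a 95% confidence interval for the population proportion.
(0.450, 0.556)

Proportion CI:
SE = √(p̂(1-p̂)/n) = √(0.503 · 0.497 / 345) = 0.02692

z* = 1.960
Margin = z* · SE = 1.960 · 0.02692 = 0.0528

CI: 0.503 ± 0.0528 = (0.450, 0.556)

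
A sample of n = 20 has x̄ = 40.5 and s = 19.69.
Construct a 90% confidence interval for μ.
(32.89, 48.11)

t-interval (σ unknown):
df = n - 1 = 19
t* = 1.729 for 90% confidence

Margin of error = t* · s/√n = 1.729 · 19.69/√20 = 7.61

CI: (32.89, 48.11)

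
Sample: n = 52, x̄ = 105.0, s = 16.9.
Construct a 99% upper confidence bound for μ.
μ ≤ 110.63

Upper bound (one-sided):
t* = 2.402 (one-sided for 99%)
Upper bound = x̄ + t* · s/√n = 105.0 + 2.402 · 16.9/√52 = 110.63

We are 99% confident that μ ≤ 110.63.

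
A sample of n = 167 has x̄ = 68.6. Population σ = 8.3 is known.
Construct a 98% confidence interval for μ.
(67.11, 70.09)

z-interval (σ known):
z* = 2.326 for 98% confidence

Margin of error = z* · σ/√n = 2.326 · 8.3/√167 = 1.49

CI: (68.6 - 1.49, 68.6 + 1.49) = (67.11, 70.09)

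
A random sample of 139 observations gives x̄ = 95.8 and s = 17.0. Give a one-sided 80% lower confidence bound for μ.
μ ≥ 94.58

Lower bound (one-sided):
t* = 0.844 (one-sided for 80%)
Lower bound = x̄ - t* · s/√n = 95.8 - 0.844 · 17.0/√139 = 94.58

We are 80% confident that μ ≥ 94.58.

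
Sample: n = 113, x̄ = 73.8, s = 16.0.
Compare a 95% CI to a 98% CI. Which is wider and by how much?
98% CI is wider by 1.14

df = 112
95% CI: t* = 1.981, (70.82, 76.78), width = 2 · t* · s/√n = 5.96
98% CI: t* = 2.360, (70.25, 77.35), width = 2 · t* · s/√n = 7.10

The 98% CI is wider by 7.10 - 5.96 = 1.14.
Higher confidence requires a wider interval.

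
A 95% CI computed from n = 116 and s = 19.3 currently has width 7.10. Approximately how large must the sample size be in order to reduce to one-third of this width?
n ≈ 1044

CI width ∝ 1/√n
To reduce width by factor 3, need √n to grow by 3 → need 3² = 9 times as many samples.

Current: n = 116, width = 7.10
New: n = 1044, width ≈ 2.34

Width reduced by factor of 7.10/2.34 = 3.03.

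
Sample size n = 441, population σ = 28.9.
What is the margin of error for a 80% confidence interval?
Margin of error = 1.76

Margin of error = z* · σ/√n
= 1.282 · 28.9/√441
= 1.282 · 28.9/21.0000
= 1.76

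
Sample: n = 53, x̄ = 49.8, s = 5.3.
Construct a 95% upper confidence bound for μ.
μ ≤ 51.02

Upper bound (one-sided):
t* = 1.675 (one-sided for 95%)
Upper bound = x̄ + t* · s/√n = 49.8 + 1.675 · 5.3/√53 = 51.02

We are 95% confident that μ ≤ 51.02.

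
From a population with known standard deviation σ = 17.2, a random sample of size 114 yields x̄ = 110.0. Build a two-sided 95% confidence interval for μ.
(106.84, 113.16)

z-interval (σ known):
z* = 1.960 for 95% confidence

Margin of error = z* · σ/√n = 1.960 · 17.2/√114 = 3.16

CI: (110.0 - 3.16, 110.0 + 3.16) = (106.84, 113.16)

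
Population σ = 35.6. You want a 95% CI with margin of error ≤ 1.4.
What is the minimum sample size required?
n ≥ 2485

For margin E ≤ 1.4:
n ≥ (z* · σ / E)²
n ≥ (1.960 · 35.6 / 1.4)²
n ≥ 2484.03

Minimum n = 2485 (rounding up)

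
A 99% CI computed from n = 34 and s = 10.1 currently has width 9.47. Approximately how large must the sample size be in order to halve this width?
n ≈ 136

CI width ∝ 1/√n
To reduce width by factor 2, need √n to grow by 2 → need 2² = 4 times as many samples.

Current: n = 34, width = 9.47
New: n = 136, width ≈ 4.53

Width reduced by factor of 9.47/4.53 = 2.09.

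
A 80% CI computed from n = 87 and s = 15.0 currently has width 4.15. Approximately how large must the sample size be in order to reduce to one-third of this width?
n ≈ 783

CI width ∝ 1/√n
To reduce width by factor 3, need √n to grow by 3 → need 3² = 9 times as many samples.

Current: n = 87, width = 4.15
New: n = 783, width ≈ 1.38

Width reduced by factor of 4.15/1.38 = 3.01.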